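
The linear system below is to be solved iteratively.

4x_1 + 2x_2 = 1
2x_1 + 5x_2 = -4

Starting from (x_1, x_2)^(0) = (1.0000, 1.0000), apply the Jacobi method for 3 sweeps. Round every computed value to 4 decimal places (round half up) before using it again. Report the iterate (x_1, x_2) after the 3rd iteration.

Iteration 1:
  x_1 = (1 - (2)·1.0000) / (4) = -0.2500
  x_2 = (-4 - (2)·1.0000) / (5) = -1.2000
Iteration 2:
  x_1 = (1 - (2)·-1.2000) / (4) = 0.8500
  x_2 = (-4 - (2)·-0.2500) / (5) = -0.7000
Iteration 3:
  x_1 = (1 - (2)·-0.7000) / (4) = 0.6000
  x_2 = (-4 - (2)·0.8500) / (5) = -1.1400

(0.6000, -1.1400)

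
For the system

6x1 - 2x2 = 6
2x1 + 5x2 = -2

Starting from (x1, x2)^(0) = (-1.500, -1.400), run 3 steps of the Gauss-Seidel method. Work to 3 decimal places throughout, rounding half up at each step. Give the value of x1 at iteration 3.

Iteration 1:
  x1 = (6 - (-2)·-1.400) / (6) = 0.533
  x2 = (-2 - (2)·0.533) / (5) = -0.613
Iteration 2:
  x1 = (6 - (-2)·-0.613) / (6) = 0.796
  x2 = (-2 - (2)·0.796) / (5) = -0.718
Iteration 3:
  x1 = (6 - (-2)·-0.718) / (6) = 0.761
  x2 = (-2 - (2)·0.761) / (5) = -0.704

0.761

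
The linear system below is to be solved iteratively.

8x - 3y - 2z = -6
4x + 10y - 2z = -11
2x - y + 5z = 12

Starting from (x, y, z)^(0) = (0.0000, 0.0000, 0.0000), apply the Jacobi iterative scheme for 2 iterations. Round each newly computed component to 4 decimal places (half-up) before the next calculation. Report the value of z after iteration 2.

2.4800

Iteration 1:
  x = (-6 - (-3)·0.0000 - (-2)·0.0000) / (8) = -0.7500
  y = (-11 - (4)·0.0000 - (-2)·0.0000) / (10) = -1.1000
  z = (12 - (2)·0.0000 - (-1)·0.0000) / (5) = 2.4000
Iteration 2:
  x = (-6 - (-3)·-1.1000 - (-2)·2.4000) / (8) = -0.5625
  y = (-11 - (4)·-0.7500 - (-2)·2.4000) / (10) = -0.3200
  z = (12 - (2)·-0.7500 - (-1)·-1.1000) / (5) = 2.4800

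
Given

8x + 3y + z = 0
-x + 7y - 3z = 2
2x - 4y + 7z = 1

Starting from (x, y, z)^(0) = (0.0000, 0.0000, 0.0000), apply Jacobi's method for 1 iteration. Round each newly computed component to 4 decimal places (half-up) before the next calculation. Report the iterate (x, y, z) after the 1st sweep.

(0.0000, 0.2857, 0.1429)

Iteration 1:
  x = (0 - (3)·0.0000 - (1)·0.0000) / (8) = 0.0000
  y = (2 - (-1)·0.0000 - (-3)·0.0000) / (7) = 0.2857
  z = (1 - (2)·0.0000 - (-4)·0.0000) / (7) = 0.1429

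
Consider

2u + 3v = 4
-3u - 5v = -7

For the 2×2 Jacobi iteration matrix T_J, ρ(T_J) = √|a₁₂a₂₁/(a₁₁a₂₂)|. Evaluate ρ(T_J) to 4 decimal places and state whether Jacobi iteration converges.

0.9487

a₁₂a₂₁/(a₁₁a₂₂) = (3)·(-3) / ((2)·(-5)) = 0.900000
ρ = √|0.900000| = √0.900000 = 0.9487
ρ < 1, so Jacobi converges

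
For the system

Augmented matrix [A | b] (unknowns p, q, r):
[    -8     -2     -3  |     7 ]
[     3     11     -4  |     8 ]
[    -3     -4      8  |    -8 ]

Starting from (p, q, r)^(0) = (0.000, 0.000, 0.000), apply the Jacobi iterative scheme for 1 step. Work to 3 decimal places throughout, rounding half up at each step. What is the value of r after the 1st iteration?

-1.000

Iteration 1:
  p = (7 - (-2)·0.000 - (-3)·0.000) / (-8) = -0.875
  q = (8 - (3)·0.000 - (-4)·0.000) / (11) = 0.727
  r = (-8 - (-3)·0.000 - (-4)·0.000) / (8) = -1.000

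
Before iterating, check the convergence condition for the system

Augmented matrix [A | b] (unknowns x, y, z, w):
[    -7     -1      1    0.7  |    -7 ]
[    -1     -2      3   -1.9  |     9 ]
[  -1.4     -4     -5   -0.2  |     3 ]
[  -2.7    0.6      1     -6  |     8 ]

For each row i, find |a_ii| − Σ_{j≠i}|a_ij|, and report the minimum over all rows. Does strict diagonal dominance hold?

-3.9

row 1: |-7| − (1+1+0.7) = 4.3
row 2: |-2| − (1+3+1.9) = -3.9
row 3: |-5| − (1.4+4+0.2) = -0.6
row 4: |-6| − (2.7+0.6+1) = 1.7
minimum over rows = -3.9 → not strictly diagonally dominant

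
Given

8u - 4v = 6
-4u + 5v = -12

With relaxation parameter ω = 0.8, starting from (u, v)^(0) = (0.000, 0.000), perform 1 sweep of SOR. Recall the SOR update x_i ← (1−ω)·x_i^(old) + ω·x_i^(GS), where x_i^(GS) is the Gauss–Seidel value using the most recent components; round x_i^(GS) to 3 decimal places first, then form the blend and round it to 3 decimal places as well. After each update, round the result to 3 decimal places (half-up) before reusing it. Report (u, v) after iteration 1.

Iteration 1:
  u: GS value = (6 - (-4)·0.000) / (8) = 0.750;  u ← (1−ω)·0.000 + ω·0.750 = 0.600
  v: GS value = (-12 - (-4)·0.600) / (5) = -1.920;  v ← (1−ω)·0.000 + ω·-1.920 = -1.536

(0.600, -1.536)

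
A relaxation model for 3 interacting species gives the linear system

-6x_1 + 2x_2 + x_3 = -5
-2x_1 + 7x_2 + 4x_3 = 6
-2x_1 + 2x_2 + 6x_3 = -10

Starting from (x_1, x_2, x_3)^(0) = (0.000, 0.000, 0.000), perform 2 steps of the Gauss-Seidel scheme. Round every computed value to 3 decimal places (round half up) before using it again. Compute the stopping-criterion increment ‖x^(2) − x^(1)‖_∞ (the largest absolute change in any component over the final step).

1.023

Iteration 1:
  x_1 = (-5 - (2)·0.000 - (1)·0.000) / (-6) = 0.833
  x_2 = (6 - (-2)·0.833 - (4)·0.000) / (7) = 1.095
  x_3 = (-10 - (-2)·0.833 - (2)·1.095) / (6) = -1.754
Iteration 2:
  x_1 = (-5 - (2)·1.095 - (1)·-1.754) / (-6) = 0.906
  x_2 = (6 - (-2)·0.906 - (4)·-1.754) / (7) = 2.118
  x_3 = (-10 - (-2)·0.906 - (2)·2.118) / (6) = -2.071
Change: (0.073, 1.023, -0.317) → max |·| = 1.023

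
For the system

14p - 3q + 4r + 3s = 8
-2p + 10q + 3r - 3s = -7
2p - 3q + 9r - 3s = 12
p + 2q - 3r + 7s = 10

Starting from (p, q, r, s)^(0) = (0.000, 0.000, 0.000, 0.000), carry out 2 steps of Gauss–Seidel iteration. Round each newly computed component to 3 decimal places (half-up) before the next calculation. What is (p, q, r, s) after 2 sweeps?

(-0.260, -0.471, 1.883, 2.407)

Iteration 1:
  p = (8 - (-3)·0.000 - (4)·0.000 - (3)·0.000) / (14) = 0.571
  q = (-7 - (-2)·0.571 - (3)·0.000 - (-3)·0.000) / (10) = -0.586
  r = (12 - (2)·0.571 - (-3)·-0.586 - (-3)·0.000) / (9) = 1.011
  s = (10 - (1)·0.571 - (2)·-0.586 - (-3)·1.011) / (7) = 1.948
Iteration 2:
  p = (8 - (-3)·-0.586 - (4)·1.011 - (3)·1.948) / (14) = -0.260
  q = (-7 - (-2)·-0.260 - (3)·1.011 - (-3)·1.948) / (10) = -0.471
  r = (12 - (2)·-0.260 - (-3)·-0.471 - (-3)·1.948) / (9) = 1.883
  s = (10 - (1)·-0.260 - (2)·-0.471 - (-3)·1.883) / (7) = 2.407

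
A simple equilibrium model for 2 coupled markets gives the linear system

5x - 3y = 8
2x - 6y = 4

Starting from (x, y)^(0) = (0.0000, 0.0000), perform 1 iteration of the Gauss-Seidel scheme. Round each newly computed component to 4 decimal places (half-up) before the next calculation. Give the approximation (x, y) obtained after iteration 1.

(1.6000, -0.1333)

Iteration 1:
  x = (8 - (-3)·0.0000) / (5) = 1.6000
  y = (4 - (2)·1.6000) / (-6) = -0.1333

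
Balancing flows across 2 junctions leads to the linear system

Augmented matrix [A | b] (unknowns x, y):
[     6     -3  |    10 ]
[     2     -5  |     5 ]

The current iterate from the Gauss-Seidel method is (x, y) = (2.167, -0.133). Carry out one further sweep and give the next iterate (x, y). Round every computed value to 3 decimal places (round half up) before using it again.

One sweep:
  x = (10 - (-3)·-0.133) / (6) = 1.600
  y = (5 - (2)·1.600) / (-5) = -0.360

(1.600, -0.360)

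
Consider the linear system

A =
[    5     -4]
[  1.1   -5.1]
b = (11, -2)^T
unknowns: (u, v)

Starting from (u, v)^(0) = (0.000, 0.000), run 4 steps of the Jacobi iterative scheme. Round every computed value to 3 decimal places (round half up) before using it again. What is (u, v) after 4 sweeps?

(2.947, 1.016)

Iteration 1:
  u = (11 - (-4)·0.000) / (5) = 2.200
  v = (-2 - (1.1)·0.000) / (-5.1) = 0.392
Iteration 2:
  u = (11 - (-4)·0.392) / (5) = 2.514
  v = (-2 - (1.1)·2.200) / (-5.1) = 0.867
Iteration 3:
  u = (11 - (-4)·0.867) / (5) = 2.894
  v = (-2 - (1.1)·2.514) / (-5.1) = 0.934
Iteration 4:
  u = (11 - (-4)·0.934) / (5) = 2.947
  v = (-2 - (1.1)·2.894) / (-5.1) = 1.016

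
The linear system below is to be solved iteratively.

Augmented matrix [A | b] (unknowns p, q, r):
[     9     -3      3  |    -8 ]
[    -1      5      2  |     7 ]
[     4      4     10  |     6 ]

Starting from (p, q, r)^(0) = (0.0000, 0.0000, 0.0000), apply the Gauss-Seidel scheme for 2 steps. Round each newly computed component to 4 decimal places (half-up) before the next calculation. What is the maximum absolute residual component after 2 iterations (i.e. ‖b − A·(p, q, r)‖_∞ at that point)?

0.2699

Iteration 1:
  p = (-8 - (-3)·0.0000 - (3)·0.0000) / (9) = -0.8889
  q = (7 - (-1)·-0.8889 - (2)·0.0000) / (5) = 1.2222
  r = (6 - (4)·-0.8889 - (4)·1.2222) / (10) = 0.4667
Iteration 2:
  p = (-8 - (-3)·1.2222 - (3)·0.4667) / (9) = -0.6371
  q = (7 - (-1)·-0.6371 - (2)·0.4667) / (5) = 1.0859
  r = (6 - (4)·-0.6371 - (4)·1.0859) / (10) = 0.4205
Residual b − A·x = (-0.2699, 0.0924, -0.0002); ∞-norm = 0.2699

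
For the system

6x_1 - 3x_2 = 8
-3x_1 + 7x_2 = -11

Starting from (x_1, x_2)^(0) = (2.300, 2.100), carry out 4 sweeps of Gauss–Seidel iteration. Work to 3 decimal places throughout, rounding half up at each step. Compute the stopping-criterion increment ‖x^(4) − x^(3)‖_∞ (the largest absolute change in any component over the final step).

Iteration 1:
  x_1 = (8 - (-3)·2.100) / (6) = 2.383
  x_2 = (-11 - (-3)·2.383) / (7) = -0.550
Iteration 2:
  x_1 = (8 - (-3)·-0.550) / (6) = 1.058
  x_2 = (-11 - (-3)·1.058) / (7) = -1.118
Iteration 3:
  x_1 = (8 - (-3)·-1.118) / (6) = 0.774
  x_2 = (-11 - (-3)·0.774) / (7) = -1.240
Iteration 4:
  x_1 = (8 - (-3)·-1.240) / (6) = 0.713
  x_2 = (-11 - (-3)·0.713) / (7) = -1.266
Change: (-0.061, -0.026) → max |·| = 0.061

0.061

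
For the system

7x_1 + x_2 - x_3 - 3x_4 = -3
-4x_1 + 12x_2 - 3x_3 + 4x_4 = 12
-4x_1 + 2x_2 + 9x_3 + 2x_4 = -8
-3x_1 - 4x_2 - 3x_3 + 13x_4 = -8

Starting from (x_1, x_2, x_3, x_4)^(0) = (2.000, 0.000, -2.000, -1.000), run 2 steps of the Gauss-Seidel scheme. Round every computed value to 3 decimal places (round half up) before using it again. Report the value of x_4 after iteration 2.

-0.973

Iteration 1:
  x_1 = (-3 - (1)·0.000 - (-1)·-2.000 - (-3)·-1.000) / (7) = -1.143
  x_2 = (12 - (-4)·-1.143 - (-3)·-2.000 - (4)·-1.000) / (12) = 0.452
  x_3 = (-8 - (-4)·-1.143 - (2)·0.452 - (2)·-1.000) / (9) = -1.275
  x_4 = (-8 - (-3)·-1.143 - (-4)·0.452 - (-3)·-1.275) / (13) = -1.034
Iteration 2:
  x_1 = (-3 - (1)·0.452 - (-1)·-1.275 - (-3)·-1.034) / (7) = -1.118
  x_2 = (12 - (-4)·-1.118 - (-3)·-1.275 - (4)·-1.034) / (12) = 0.653
  x_3 = (-8 - (-4)·-1.118 - (2)·0.653 - (2)·-1.034) / (9) = -1.301
  x_4 = (-8 - (-3)·-1.118 - (-4)·0.653 - (-3)·-1.301) / (13) = -0.973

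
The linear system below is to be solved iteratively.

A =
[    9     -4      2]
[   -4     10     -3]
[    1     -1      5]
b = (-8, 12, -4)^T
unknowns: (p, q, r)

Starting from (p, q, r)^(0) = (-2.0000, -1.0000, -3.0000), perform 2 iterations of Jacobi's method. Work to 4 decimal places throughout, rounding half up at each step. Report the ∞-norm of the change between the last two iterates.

Iteration 1:
  p = (-8 - (-4)·-1.0000 - (2)·-3.0000) / (9) = -0.6667
  q = (12 - (-4)·-2.0000 - (-3)·-3.0000) / (10) = -0.5000
  r = (-4 - (1)·-2.0000 - (-1)·-1.0000) / (5) = -0.6000
Iteration 2:
  p = (-8 - (-4)·-0.5000 - (2)·-0.6000) / (9) = -0.9778
  q = (12 - (-4)·-0.6667 - (-3)·-0.6000) / (10) = 0.7533
  r = (-4 - (1)·-0.6667 - (-1)·-0.5000) / (5) = -0.7667
Change: (-0.3111, 1.2533, -0.1667) → max |·| = 1.2533

1.2533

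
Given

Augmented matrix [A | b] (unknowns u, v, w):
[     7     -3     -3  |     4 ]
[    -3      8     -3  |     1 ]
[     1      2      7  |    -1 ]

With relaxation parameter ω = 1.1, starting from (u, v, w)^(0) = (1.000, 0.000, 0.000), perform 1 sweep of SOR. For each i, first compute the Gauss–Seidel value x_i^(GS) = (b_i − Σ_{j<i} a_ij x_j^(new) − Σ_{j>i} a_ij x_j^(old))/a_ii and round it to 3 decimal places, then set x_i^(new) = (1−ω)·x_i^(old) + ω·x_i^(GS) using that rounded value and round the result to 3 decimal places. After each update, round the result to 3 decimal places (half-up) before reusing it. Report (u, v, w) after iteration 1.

Iteration 1:
  u: GS value = (4 - (-3)·0.000 - (-3)·0.000) / (7) = 0.571;  u ← (1−ω)·1.000 + ω·0.571 = 0.528
  v: GS value = (1 - (-3)·0.528 - (-3)·0.000) / (8) = 0.323;  v ← (1−ω)·0.000 + ω·0.323 = 0.355
  w: GS value = (-1 - (1)·0.528 - (2)·0.355) / (7) = -0.320;  w ← (1−ω)·0.000 + ω·-0.320 = -0.352

(0.528, 0.355, -0.352)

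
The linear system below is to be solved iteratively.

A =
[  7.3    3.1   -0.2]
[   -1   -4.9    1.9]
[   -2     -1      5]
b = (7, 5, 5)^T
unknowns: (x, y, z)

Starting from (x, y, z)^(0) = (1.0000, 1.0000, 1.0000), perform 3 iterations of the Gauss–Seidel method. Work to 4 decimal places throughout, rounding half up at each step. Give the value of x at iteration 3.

Iteration 1:
  x = (7 - (3.1)·1.0000 - (-0.2)·1.0000) / (7.3) = 0.5616
  y = (5 - (-1)·0.5616 - (1.9)·1.0000) / (-4.9) = -0.7473
  z = (5 - (-2)·0.5616 - (-1)·-0.7473) / (5) = 1.0752
Iteration 2:
  x = (7 - (3.1)·-0.7473 - (-0.2)·1.0752) / (7.3) = 1.3057
  y = (5 - (-1)·1.3057 - (1.9)·1.0752) / (-4.9) = -0.8700
  z = (5 - (-2)·1.3057 - (-1)·-0.8700) / (5) = 1.3483
Iteration 3:
  x = (7 - (3.1)·-0.8700 - (-0.2)·1.3483) / (7.3) = 1.3653
  y = (5 - (-1)·1.3653 - (1.9)·1.3483) / (-4.9) = -0.7762
  z = (5 - (-2)·1.3653 - (-1)·-0.7762) / (5) = 1.3909

1.3653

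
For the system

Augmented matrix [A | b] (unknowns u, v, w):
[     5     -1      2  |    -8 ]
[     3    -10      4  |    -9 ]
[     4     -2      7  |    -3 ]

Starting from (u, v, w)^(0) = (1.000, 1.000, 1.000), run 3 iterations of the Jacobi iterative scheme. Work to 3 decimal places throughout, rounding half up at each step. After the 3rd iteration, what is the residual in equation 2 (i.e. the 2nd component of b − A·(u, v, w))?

6.630

Iteration 1:
  u = (-8 - (-1)·1.000 - (2)·1.000) / (5) = -1.800
  v = (-9 - (3)·1.000 - (4)·1.000) / (-10) = 1.600
  w = (-3 - (4)·1.000 - (-2)·1.000) / (7) = -0.714
Iteration 2:
  u = (-8 - (-1)·1.600 - (2)·-0.714) / (5) = -0.994
  v = (-9 - (3)·-1.800 - (4)·-0.714) / (-10) = 0.074
  w = (-3 - (4)·-1.800 - (-2)·1.600) / (7) = 1.057
Iteration 3:
  u = (-8 - (-1)·0.074 - (2)·1.057) / (5) = -2.008
  v = (-9 - (3)·-0.994 - (4)·1.057) / (-10) = 1.025
  w = (-3 - (4)·-0.994 - (-2)·0.074) / (7) = 0.161
Residual b − A·x = (2.743, 6.630, 5.955)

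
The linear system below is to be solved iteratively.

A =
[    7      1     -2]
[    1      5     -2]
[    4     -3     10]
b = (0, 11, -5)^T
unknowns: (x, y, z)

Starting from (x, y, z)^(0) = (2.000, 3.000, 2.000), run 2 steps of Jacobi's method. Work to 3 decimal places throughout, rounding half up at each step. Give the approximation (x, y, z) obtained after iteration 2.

(-0.486, 2.011, 0.223)

Iteration 1:
  x = (0 - (1)·3.000 - (-2)·2.000) / (7) = 0.143
  y = (11 - (1)·2.000 - (-2)·2.000) / (5) = 2.600
  z = (-5 - (4)·2.000 - (-3)·3.000) / (10) = -0.400
Iteration 2:
  x = (0 - (1)·2.600 - (-2)·-0.400) / (7) = -0.486
  y = (11 - (1)·0.143 - (-2)·-0.400) / (5) = 2.011
  z = (-5 - (4)·0.143 - (-3)·2.600) / (10) = 0.223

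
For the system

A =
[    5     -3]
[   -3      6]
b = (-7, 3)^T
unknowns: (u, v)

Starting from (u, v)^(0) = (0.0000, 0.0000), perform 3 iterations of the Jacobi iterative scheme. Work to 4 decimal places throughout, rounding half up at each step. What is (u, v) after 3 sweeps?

Iteration 1:
  u = (-7 - (-3)·0.0000) / (5) = -1.4000
  v = (3 - (-3)·0.0000) / (6) = 0.5000
Iteration 2:
  u = (-7 - (-3)·0.5000) / (5) = -1.1000
  v = (3 - (-3)·-1.4000) / (6) = -0.2000
Iteration 3:
  u = (-7 - (-3)·-0.2000) / (5) = -1.5200
  v = (3 - (-3)·-1.1000) / (6) = -0.0500

(-1.5200, -0.0500)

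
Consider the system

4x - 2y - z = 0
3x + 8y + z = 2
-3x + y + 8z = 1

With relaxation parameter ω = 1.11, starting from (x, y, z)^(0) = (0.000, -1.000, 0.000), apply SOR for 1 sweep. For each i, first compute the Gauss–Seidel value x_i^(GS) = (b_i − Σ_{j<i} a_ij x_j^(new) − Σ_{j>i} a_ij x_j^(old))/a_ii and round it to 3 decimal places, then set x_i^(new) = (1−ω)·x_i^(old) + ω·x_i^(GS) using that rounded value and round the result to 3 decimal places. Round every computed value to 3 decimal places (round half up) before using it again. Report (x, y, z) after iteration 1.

(-0.555, 0.618, -0.178)

Iteration 1:
  x: GS value = (0 - (-2)·-1.000 - (-1)·0.000) / (4) = -0.500;  x ← (1−ω)·0.000 + ω·-0.500 = -0.555
  y: GS value = (2 - (3)·-0.555 - (1)·0.000) / (8) = 0.458;  y ← (1−ω)·-1.000 + ω·0.458 = 0.618
  z: GS value = (1 - (-3)·-0.555 - (1)·0.618) / (8) = -0.160;  z ← (1−ω)·0.000 + ω·-0.160 = -0.178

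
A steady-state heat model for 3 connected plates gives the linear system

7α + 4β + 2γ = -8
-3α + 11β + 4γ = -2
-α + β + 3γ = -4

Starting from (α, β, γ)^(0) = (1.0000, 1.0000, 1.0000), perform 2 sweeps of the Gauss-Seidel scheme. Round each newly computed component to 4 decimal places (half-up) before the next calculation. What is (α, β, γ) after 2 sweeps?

(-0.0519, 0.3991, -1.4837)

Iteration 1:
  α = (-8 - (4)·1.0000 - (2)·1.0000) / (7) = -2.0000
  β = (-2 - (-3)·-2.0000 - (4)·1.0000) / (11) = -1.0909
  γ = (-4 - (-1)·-2.0000 - (1)·-1.0909) / (3) = -1.6364
Iteration 2:
  α = (-8 - (4)·-1.0909 - (2)·-1.6364) / (7) = -0.0519
  β = (-2 - (-3)·-0.0519 - (4)·-1.6364) / (11) = 0.3991
  γ = (-4 - (-1)·-0.0519 - (1)·0.3991) / (3) = -1.4837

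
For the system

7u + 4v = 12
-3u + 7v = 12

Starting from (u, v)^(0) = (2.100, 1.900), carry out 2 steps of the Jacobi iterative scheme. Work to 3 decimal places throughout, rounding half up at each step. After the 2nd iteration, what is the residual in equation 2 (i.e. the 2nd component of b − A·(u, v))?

-1.225

Iteration 1:
  u = (12 - (4)·1.900) / (7) = 0.629
  v = (12 - (-3)·2.100) / (7) = 2.614
Iteration 2:
  u = (12 - (4)·2.614) / (7) = 0.221
  v = (12 - (-3)·0.629) / (7) = 1.984
Residual b − A·x = (2.517, -1.225)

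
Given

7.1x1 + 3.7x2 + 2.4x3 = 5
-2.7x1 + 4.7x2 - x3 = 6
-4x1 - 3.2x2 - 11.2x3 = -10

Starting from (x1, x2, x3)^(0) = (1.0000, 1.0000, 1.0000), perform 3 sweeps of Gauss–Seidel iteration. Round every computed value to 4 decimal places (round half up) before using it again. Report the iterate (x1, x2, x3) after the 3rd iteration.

Iteration 1:
  x1 = (5 - (3.7)·1.0000 - (2.4)·1.0000) / (7.1) = -0.1549
  x2 = (6 - (-2.7)·-0.1549 - (-1)·1.0000) / (4.7) = 1.4004
  x3 = (-10 - (-4)·-0.1549 - (-3.2)·1.4004) / (-11.2) = 0.5481
Iteration 2:
  x1 = (5 - (3.7)·1.4004 - (2.4)·0.5481) / (7.1) = -0.2108
  x2 = (6 - (-2.7)·-0.2108 - (-1)·0.5481) / (4.7) = 1.2721
  x3 = (-10 - (-4)·-0.2108 - (-3.2)·1.2721) / (-11.2) = 0.6047
Iteration 3:
  x1 = (5 - (3.7)·1.2721 - (2.4)·0.6047) / (7.1) = -0.1631
  x2 = (6 - (-2.7)·-0.1631 - (-1)·0.6047) / (4.7) = 1.3116
  x3 = (-10 - (-4)·-0.1631 - (-3.2)·1.3116) / (-11.2) = 0.5764

(-0.1631, 1.3116, 0.5764)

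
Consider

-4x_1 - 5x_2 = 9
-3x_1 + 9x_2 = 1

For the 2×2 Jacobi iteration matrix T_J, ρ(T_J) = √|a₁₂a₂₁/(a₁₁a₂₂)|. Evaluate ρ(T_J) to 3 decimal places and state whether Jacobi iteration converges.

0.645

a₁₂a₂₁/(a₁₁a₂₂) = (-5)·(-3) / ((-4)·(9)) = -0.416667
ρ = √|-0.416667| = √0.416667 = 0.645
ρ < 1, so Jacobi converges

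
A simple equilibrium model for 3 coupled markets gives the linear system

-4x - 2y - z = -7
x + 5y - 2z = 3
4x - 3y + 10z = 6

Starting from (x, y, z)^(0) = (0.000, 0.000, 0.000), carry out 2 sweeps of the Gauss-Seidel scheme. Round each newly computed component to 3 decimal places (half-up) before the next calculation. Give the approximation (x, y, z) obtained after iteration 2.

(1.631, 0.264, 0.027)

Iteration 1:
  x = (-7 - (-2)·0.000 - (-1)·0.000) / (-4) = 1.750
  y = (3 - (1)·1.750 - (-2)·0.000) / (5) = 0.250
  z = (6 - (4)·1.750 - (-3)·0.250) / (10) = -0.025
Iteration 2:
  x = (-7 - (-2)·0.250 - (-1)·-0.025) / (-4) = 1.631
  y = (3 - (1)·1.631 - (-2)·-0.025) / (5) = 0.264
  z = (6 - (4)·1.631 - (-3)·0.264) / (10) = 0.027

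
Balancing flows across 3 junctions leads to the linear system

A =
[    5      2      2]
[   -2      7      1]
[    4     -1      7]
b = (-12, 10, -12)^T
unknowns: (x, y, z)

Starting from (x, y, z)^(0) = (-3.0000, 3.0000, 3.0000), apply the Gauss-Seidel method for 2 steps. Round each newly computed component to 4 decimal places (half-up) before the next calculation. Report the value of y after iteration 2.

Iteration 1:
  x = (-12 - (2)·3.0000 - (2)·3.0000) / (5) = -4.8000
  y = (10 - (-2)·-4.8000 - (1)·3.0000) / (7) = -0.3714
  z = (-12 - (4)·-4.8000 - (-1)·-0.3714) / (7) = 0.9755
Iteration 2:
  x = (-12 - (2)·-0.3714 - (2)·0.9755) / (5) = -2.6416
  y = (10 - (-2)·-2.6416 - (1)·0.9755) / (7) = 0.5345
  z = (-12 - (4)·-2.6416 - (-1)·0.5345) / (7) = -0.1284

0.5345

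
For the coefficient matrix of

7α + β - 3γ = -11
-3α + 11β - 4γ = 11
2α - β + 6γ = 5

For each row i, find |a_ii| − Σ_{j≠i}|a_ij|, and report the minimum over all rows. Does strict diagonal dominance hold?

3

row 1: |7| − (1+3) = 3
row 2: |11| − (3+4) = 4
row 3: |6| − (2+1) = 3
minimum over rows = 3 → strictly diagonally dominant (convergence guaranteed)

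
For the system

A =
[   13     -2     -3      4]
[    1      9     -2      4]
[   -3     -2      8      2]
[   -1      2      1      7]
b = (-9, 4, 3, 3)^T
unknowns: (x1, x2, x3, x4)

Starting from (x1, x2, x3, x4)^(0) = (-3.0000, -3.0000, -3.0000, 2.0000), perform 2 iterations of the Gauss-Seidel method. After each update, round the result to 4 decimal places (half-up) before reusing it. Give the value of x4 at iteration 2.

Iteration 1:
  x1 = (-9 - (-2)·-3.0000 - (-3)·-3.0000 - (4)·2.0000) / (13) = -2.4615
  x2 = (4 - (1)·-2.4615 - (-2)·-3.0000 - (4)·2.0000) / (9) = -0.8376
  x3 = (3 - (-3)·-2.4615 - (-2)·-0.8376 - (2)·2.0000) / (8) = -1.2575
  x4 = (3 - (-1)·-2.4615 - (2)·-0.8376 - (1)·-1.2575) / (7) = 0.4959
Iteration 2:
  x1 = (-9 - (-2)·-0.8376 - (-3)·-1.2575 - (4)·0.4959) / (13) = -1.2639
  x2 = (4 - (1)·-1.2639 - (-2)·-1.2575 - (4)·0.4959) / (9) = 0.0850
  x3 = (3 - (-3)·-1.2639 - (-2)·0.0850 - (2)·0.4959) / (8) = -0.2017
  x4 = (3 - (-1)·-1.2639 - (2)·0.0850 - (1)·-0.2017) / (7) = 0.2525

0.2525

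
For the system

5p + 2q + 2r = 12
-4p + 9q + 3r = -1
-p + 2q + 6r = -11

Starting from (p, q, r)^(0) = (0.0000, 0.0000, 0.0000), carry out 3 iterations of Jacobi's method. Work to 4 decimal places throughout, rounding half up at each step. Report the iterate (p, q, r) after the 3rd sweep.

Iteration 1:
  p = (12 - (2)·0.0000 - (2)·0.0000) / (5) = 2.4000
  q = (-1 - (-4)·0.0000 - (3)·0.0000) / (9) = -0.1111
  r = (-11 - (-1)·0.0000 - (2)·0.0000) / (6) = -1.8333
Iteration 2:
  p = (12 - (2)·-0.1111 - (2)·-1.8333) / (5) = 3.1778
  q = (-1 - (-4)·2.4000 - (3)·-1.8333) / (9) = 1.5667
  r = (-11 - (-1)·2.4000 - (2)·-0.1111) / (6) = -1.3963
Iteration 3:
  p = (12 - (2)·1.5667 - (2)·-1.3963) / (5) = 2.3318
  q = (-1 - (-4)·3.1778 - (3)·-1.3963) / (9) = 1.7667
  r = (-11 - (-1)·3.1778 - (2)·1.5667) / (6) = -1.8259

(2.3318, 1.7667, -1.8259)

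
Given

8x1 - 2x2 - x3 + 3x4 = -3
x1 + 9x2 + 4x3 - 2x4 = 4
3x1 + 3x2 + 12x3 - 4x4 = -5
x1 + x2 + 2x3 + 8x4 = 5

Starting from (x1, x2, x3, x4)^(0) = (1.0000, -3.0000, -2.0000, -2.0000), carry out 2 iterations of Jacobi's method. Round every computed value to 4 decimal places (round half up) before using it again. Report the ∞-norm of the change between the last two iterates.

Iteration 1:
  x1 = (-3 - (-2)·-3.0000 - (-1)·-2.0000 - (3)·-2.0000) / (8) = -0.6250
  x2 = (4 - (1)·1.0000 - (4)·-2.0000 - (-2)·-2.0000) / (9) = 0.7778
  x3 = (-5 - (3)·1.0000 - (3)·-3.0000 - (-4)·-2.0000) / (12) = -0.5833
  x4 = (5 - (1)·1.0000 - (1)·-3.0000 - (2)·-2.0000) / (8) = 1.3750
Iteration 2:
  x1 = (-3 - (-2)·0.7778 - (-1)·-0.5833 - (3)·1.3750) / (8) = -0.7691
  x2 = (4 - (1)·-0.6250 - (4)·-0.5833 - (-2)·1.3750) / (9) = 1.0787
  x3 = (-5 - (3)·-0.6250 - (3)·0.7778 - (-4)·1.3750) / (12) = 0.0035
  x4 = (5 - (1)·-0.6250 - (1)·0.7778 - (2)·-0.5833) / (8) = 0.7517
Change: (-0.1441, 0.3009, 0.5868, -0.6233) → max |·| = 0.6233

0.6233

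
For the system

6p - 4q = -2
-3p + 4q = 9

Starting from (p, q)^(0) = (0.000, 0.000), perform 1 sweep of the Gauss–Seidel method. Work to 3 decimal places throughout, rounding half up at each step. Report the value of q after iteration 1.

Iteration 1:
  p = (-2 - (-4)·0.000) / (6) = -0.333
  q = (9 - (-3)·-0.333) / (4) = 2.000

2.000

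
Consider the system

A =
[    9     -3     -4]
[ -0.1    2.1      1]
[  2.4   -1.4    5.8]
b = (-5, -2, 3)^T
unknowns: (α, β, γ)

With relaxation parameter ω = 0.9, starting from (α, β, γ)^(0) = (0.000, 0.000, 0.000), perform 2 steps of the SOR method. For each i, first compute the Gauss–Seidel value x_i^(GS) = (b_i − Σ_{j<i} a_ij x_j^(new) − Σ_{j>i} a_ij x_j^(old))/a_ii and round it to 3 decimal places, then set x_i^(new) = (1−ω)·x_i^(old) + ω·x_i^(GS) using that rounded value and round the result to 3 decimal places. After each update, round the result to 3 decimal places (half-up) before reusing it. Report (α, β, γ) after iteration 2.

Iteration 1:
  α: GS value = (-5 - (-3)·0.000 - (-4)·0.000) / (9) = -0.556;  α ← (1−ω)·0.000 + ω·-0.556 = -0.500
  β: GS value = (-2 - (-0.1)·-0.500 - (1)·0.000) / (2.1) = -0.976;  β ← (1−ω)·0.000 + ω·-0.976 = -0.878
  γ: GS value = (3 - (2.4)·-0.500 - (-1.4)·-0.878) / (5.8) = 0.512;  γ ← (1−ω)·0.000 + ω·0.512 = 0.461
Iteration 2:
  α: GS value = (-5 - (-3)·-0.878 - (-4)·0.461) / (9) = -0.643;  α ← (1−ω)·-0.500 + ω·-0.643 = -0.629
  β: GS value = (-2 - (-0.1)·-0.629 - (1)·0.461) / (2.1) = -1.202;  β ← (1−ω)·-0.878 + ω·-1.202 = -1.170
  γ: GS value = (3 - (2.4)·-0.629 - (-1.4)·-1.170) / (5.8) = 0.495;  γ ← (1−ω)·0.461 + ω·0.495 = 0.492

(-0.629, -1.170, 0.492)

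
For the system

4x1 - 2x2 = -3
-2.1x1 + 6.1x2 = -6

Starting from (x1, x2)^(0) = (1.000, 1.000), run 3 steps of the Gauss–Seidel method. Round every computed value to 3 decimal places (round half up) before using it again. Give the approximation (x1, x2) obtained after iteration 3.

Iteration 1:
  x1 = (-3 - (-2)·1.000) / (4) = -0.250
  x2 = (-6 - (-2.1)·-0.250) / (6.1) = -1.070
Iteration 2:
  x1 = (-3 - (-2)·-1.070) / (4) = -1.285
  x2 = (-6 - (-2.1)·-1.285) / (6.1) = -1.426
Iteration 3:
  x1 = (-3 - (-2)·-1.426) / (4) = -1.463
  x2 = (-6 - (-2.1)·-1.463) / (6.1) = -1.487

(-1.463, -1.487)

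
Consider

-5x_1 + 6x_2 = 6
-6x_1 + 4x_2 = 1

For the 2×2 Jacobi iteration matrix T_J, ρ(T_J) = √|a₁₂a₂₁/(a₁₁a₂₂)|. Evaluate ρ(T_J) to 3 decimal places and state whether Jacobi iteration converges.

1.342

a₁₂a₂₁/(a₁₁a₂₂) = (6)·(-6) / ((-5)·(4)) = 1.800000
ρ = √|1.800000| = √1.800000 = 1.342
ρ > 1, so Jacobi diverges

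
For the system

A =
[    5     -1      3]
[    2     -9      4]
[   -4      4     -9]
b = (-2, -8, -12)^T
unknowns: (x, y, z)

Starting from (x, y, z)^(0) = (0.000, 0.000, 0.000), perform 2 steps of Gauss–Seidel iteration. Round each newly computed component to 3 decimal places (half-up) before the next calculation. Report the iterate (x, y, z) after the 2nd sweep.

Iteration 1:
  x = (-2 - (-1)·0.000 - (3)·0.000) / (5) = -0.400
  y = (-8 - (2)·-0.400 - (4)·0.000) / (-9) = 0.800
  z = (-12 - (-4)·-0.400 - (4)·0.800) / (-9) = 1.867
Iteration 2:
  x = (-2 - (-1)·0.800 - (3)·1.867) / (5) = -1.360
  y = (-8 - (2)·-1.360 - (4)·1.867) / (-9) = 1.416
  z = (-12 - (-4)·-1.360 - (4)·1.416) / (-9) = 2.567

(-1.360, 1.416, 2.567)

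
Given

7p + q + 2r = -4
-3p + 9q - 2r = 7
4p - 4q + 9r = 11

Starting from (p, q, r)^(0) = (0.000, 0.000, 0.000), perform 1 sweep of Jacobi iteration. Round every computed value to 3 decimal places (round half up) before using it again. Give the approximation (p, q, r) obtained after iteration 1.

Iteration 1:
  p = (-4 - (1)·0.000 - (2)·0.000) / (7) = -0.571
  q = (7 - (-3)·0.000 - (-2)·0.000) / (9) = 0.778
  r = (11 - (4)·0.000 - (-4)·0.000) / (9) = 1.222

(-0.571, 0.778, 1.222)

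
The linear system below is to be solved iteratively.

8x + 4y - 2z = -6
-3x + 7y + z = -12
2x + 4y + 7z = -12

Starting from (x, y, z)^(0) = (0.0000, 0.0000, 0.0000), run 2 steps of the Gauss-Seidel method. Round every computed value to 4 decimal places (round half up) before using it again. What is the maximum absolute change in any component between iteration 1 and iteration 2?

0.9337

Iteration 1:
  x = (-6 - (4)·0.0000 - (-2)·0.0000) / (8) = -0.7500
  y = (-12 - (-3)·-0.7500 - (1)·0.0000) / (7) = -2.0357
  z = (-12 - (2)·-0.7500 - (4)·-2.0357) / (7) = -0.3367
Iteration 2:
  x = (-6 - (4)·-2.0357 - (-2)·-0.3367) / (8) = 0.1837
  y = (-12 - (-3)·0.1837 - (1)·-0.3367) / (7) = -1.5875
  z = (-12 - (2)·0.1837 - (4)·-1.5875) / (7) = -0.8596
Change: (0.9337, 0.4482, -0.5229) → max |·| = 0.9337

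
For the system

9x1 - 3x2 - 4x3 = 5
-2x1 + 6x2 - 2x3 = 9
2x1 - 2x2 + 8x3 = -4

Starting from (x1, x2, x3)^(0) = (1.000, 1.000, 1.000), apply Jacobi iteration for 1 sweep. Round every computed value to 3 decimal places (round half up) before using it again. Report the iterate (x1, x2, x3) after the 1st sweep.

(1.333, 2.167, -0.500)

Iteration 1:
  x1 = (5 - (-3)·1.000 - (-4)·1.000) / (9) = 1.333
  x2 = (9 - (-2)·1.000 - (-2)·1.000) / (6) = 2.167
  x3 = (-4 - (2)·1.000 - (-2)·1.000) / (8) = -0.500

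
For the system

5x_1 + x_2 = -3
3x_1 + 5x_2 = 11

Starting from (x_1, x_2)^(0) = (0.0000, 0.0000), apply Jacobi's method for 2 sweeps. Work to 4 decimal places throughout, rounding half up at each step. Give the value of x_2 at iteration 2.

2.5600

Iteration 1:
  x_1 = (-3 - (1)·0.0000) / (5) = -0.6000
  x_2 = (11 - (3)·0.0000) / (5) = 2.2000
Iteration 2:
  x_1 = (-3 - (1)·2.2000) / (5) = -1.0400
  x_2 = (11 - (3)·-0.6000) / (5) = 2.5600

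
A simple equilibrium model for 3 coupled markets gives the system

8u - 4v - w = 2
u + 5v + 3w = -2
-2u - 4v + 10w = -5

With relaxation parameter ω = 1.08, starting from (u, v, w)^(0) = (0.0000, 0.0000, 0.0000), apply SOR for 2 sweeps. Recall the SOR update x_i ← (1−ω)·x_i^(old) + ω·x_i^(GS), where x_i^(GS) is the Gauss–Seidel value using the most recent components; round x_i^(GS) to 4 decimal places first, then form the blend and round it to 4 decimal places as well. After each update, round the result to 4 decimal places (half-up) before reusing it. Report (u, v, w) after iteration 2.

(-0.1099, 0.0804, -0.4735)

Iteration 1:
  u: GS value = (2 - (-4)·0.0000 - (-1)·0.0000) / (8) = 0.2500;  u ← (1−ω)·0.0000 + ω·0.2500 = 0.2700
  v: GS value = (-2 - (1)·0.2700 - (3)·0.0000) / (5) = -0.4540;  v ← (1−ω)·0.0000 + ω·-0.4540 = -0.4903
  w: GS value = (-5 - (-2)·0.2700 - (-4)·-0.4903) / (10) = -0.6421;  w ← (1−ω)·0.0000 + ω·-0.6421 = -0.6935
Iteration 2:
  u: GS value = (2 - (-4)·-0.4903 - (-1)·-0.6935) / (8) = -0.0818;  u ← (1−ω)·0.2700 + ω·-0.0818 = -0.1099
  v: GS value = (-2 - (1)·-0.1099 - (3)·-0.6935) / (5) = 0.0381;  v ← (1−ω)·-0.4903 + ω·0.0381 = 0.0804
  w: GS value = (-5 - (-2)·-0.1099 - (-4)·0.0804) / (10) = -0.4898;  w ← (1−ω)·-0.6935 + ω·-0.4898 = -0.4735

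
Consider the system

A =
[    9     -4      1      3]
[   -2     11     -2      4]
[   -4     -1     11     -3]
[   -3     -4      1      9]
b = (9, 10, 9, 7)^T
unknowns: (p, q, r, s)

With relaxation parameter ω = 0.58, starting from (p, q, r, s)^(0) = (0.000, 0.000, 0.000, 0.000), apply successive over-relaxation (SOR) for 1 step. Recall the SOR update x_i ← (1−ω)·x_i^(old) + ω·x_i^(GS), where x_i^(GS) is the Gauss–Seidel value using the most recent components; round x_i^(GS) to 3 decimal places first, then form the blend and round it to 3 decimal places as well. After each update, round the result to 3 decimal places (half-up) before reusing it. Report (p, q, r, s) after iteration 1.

(0.580, 0.589, 0.628, 0.675)

Iteration 1:
  p: GS value = (9 - (-4)·0.000 - (1)·0.000 - (3)·0.000) / (9) = 1.000;  p ← (1−ω)·0.000 + ω·1.000 = 0.580
  q: GS value = (10 - (-2)·0.580 - (-2)·0.000 - (4)·0.000) / (11) = 1.015;  q ← (1−ω)·0.000 + ω·1.015 = 0.589
  r: GS value = (9 - (-4)·0.580 - (-1)·0.589 - (-3)·0.000) / (11) = 1.083;  r ← (1−ω)·0.000 + ω·1.083 = 0.628
  s: GS value = (7 - (-3)·0.580 - (-4)·0.589 - (1)·0.628) / (9) = 1.163;  s ← (1−ω)·0.000 + ω·1.163 = 0.675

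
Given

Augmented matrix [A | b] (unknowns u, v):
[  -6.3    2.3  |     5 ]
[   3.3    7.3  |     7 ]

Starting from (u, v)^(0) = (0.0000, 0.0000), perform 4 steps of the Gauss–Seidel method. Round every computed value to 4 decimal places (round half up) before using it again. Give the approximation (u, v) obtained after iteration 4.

(-0.3789, 1.1302)

Iteration 1:
  u = (5 - (2.3)·0.0000) / (-6.3) = -0.7937
  v = (7 - (3.3)·-0.7937) / (7.3) = 1.3177
Iteration 2:
  u = (5 - (2.3)·1.3177) / (-6.3) = -0.3126
  v = (7 - (3.3)·-0.3126) / (7.3) = 1.1002
Iteration 3:
  u = (5 - (2.3)·1.1002) / (-6.3) = -0.3920
  v = (7 - (3.3)·-0.3920) / (7.3) = 1.1361
Iteration 4:
  u = (5 - (2.3)·1.1361) / (-6.3) = -0.3789
  v = (7 - (3.3)·-0.3789) / (7.3) = 1.1302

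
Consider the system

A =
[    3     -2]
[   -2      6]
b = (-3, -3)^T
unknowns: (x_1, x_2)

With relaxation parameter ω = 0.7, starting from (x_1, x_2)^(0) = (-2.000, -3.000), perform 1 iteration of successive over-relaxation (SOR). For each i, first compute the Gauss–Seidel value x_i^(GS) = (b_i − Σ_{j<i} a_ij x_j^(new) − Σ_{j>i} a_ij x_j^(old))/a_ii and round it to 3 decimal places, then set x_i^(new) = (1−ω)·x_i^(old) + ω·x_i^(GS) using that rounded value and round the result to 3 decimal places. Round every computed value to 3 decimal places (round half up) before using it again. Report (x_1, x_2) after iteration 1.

Iteration 1:
  x_1: GS value = (-3 - (-2)·-3.000) / (3) = -3.000;  x_1 ← (1−ω)·-2.000 + ω·-3.000 = -2.700
  x_2: GS value = (-3 - (-2)·-2.700) / (6) = -1.400;  x_2 ← (1−ω)·-3.000 + ω·-1.400 = -1.880

(-2.700, -1.880)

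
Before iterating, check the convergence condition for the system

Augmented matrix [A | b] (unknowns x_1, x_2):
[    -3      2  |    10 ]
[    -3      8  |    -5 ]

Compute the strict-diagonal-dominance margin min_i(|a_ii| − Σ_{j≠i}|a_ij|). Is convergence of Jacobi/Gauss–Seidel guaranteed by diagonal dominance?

row 1: |-3| − (2) = 1
row 2: |8| − (3) = 5
minimum over rows = 1 → strictly diagonally dominant (convergence guaranteed)

1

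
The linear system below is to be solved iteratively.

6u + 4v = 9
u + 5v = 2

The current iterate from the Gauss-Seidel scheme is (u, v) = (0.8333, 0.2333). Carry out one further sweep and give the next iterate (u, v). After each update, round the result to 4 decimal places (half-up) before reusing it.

(1.3445, 0.1311)

One sweep:
  u = (9 - (4)·0.2333) / (6) = 1.3445
  v = (2 - (1)·1.3445) / (5) = 0.1311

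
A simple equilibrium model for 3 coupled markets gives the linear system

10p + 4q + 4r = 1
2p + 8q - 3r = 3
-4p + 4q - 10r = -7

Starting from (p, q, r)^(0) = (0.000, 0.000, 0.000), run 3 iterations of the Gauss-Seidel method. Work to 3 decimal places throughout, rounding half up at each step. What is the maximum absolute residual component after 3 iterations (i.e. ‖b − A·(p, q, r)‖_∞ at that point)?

Iteration 1:
  p = (1 - (4)·0.000 - (4)·0.000) / (10) = 0.100
  q = (3 - (2)·0.100 - (-3)·0.000) / (8) = 0.350
  r = (-7 - (-4)·0.100 - (4)·0.350) / (-10) = 0.800
Iteration 2:
  p = (1 - (4)·0.350 - (4)·0.800) / (10) = -0.360
  q = (3 - (2)·-0.360 - (-3)·0.800) / (8) = 0.765
  r = (-7 - (-4)·-0.360 - (4)·0.765) / (-10) = 1.150
Iteration 3:
  p = (1 - (4)·0.765 - (4)·1.150) / (10) = -0.666
  q = (3 - (2)·-0.666 - (-3)·1.150) / (8) = 0.973
  r = (-7 - (-4)·-0.666 - (4)·0.973) / (-10) = 1.356
Residual b − A·x = (-1.656, 0.616, 0.004); ∞-norm = 1.656

1.656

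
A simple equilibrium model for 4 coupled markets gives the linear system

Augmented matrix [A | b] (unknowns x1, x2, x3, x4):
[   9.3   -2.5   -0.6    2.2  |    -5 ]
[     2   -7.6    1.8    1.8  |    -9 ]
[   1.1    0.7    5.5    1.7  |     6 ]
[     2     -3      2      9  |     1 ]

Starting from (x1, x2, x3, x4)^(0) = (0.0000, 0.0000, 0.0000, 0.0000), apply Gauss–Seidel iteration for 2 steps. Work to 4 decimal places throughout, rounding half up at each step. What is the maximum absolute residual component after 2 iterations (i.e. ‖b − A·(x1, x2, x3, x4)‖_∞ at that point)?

Iteration 1:
  x1 = (-5 - (-2.5)·0.0000 - (-0.6)·0.0000 - (2.2)·0.0000) / (9.3) = -0.5376
  x2 = (-9 - (2)·-0.5376 - (1.8)·0.0000 - (1.8)·0.0000) / (-7.6) = 1.0427
  x3 = (6 - (1.1)·-0.5376 - (0.7)·1.0427 - (1.7)·0.0000) / (5.5) = 1.0657
  x4 = (1 - (2)·-0.5376 - (-3)·1.0427 - (2)·1.0657) / (9) = 0.3413
Iteration 2:
  x1 = (-5 - (-2.5)·1.0427 - (-0.6)·1.0657 - (2.2)·0.3413) / (9.3) = -0.2693
  x2 = (-9 - (2)·-0.2693 - (1.8)·1.0657 - (1.8)·0.3413) / (-7.6) = 1.4466
  x3 = (6 - (1.1)·-0.2693 - (0.7)·1.4466 - (1.7)·0.3413) / (5.5) = 0.8552
  x4 = (1 - (2)·-0.2693 - (-3)·1.4466 - (2)·0.8552) / (9) = 0.4631
Residual b − A·x = (0.6153, 0.1598, -0.2073, 0.0001); ∞-norm = 0.6153

0.6153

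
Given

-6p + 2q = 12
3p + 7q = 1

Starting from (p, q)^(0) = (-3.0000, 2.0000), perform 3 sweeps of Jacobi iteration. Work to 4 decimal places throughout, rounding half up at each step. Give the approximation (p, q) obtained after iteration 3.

(-1.7619, 0.7959)

Iteration 1:
  p = (12 - (2)·2.0000) / (-6) = -1.3333
  q = (1 - (3)·-3.0000) / (7) = 1.4286
Iteration 2:
  p = (12 - (2)·1.4286) / (-6) = -1.5238
  q = (1 - (3)·-1.3333) / (7) = 0.7143
Iteration 3:
  p = (12 - (2)·0.7143) / (-6) = -1.7619
  q = (1 - (3)·-1.5238) / (7) = 0.7959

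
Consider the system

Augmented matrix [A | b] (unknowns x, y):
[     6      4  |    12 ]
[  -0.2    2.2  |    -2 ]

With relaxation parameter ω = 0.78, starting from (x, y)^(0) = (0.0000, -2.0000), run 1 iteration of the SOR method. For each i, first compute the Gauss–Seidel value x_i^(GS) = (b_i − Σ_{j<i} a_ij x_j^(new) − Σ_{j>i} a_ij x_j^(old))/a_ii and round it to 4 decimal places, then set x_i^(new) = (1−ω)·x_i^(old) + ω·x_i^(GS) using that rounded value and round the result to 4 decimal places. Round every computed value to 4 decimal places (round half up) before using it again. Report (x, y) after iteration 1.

(2.6000, -0.9647)

Iteration 1:
  x: GS value = (12 - (4)·-2.0000) / (6) = 3.3333;  x ← (1−ω)·0.0000 + ω·3.3333 = 2.6000
  y: GS value = (-2 - (-0.2)·2.6000) / (2.2) = -0.6727;  y ← (1−ω)·-2.0000 + ω·-0.6727 = -0.9647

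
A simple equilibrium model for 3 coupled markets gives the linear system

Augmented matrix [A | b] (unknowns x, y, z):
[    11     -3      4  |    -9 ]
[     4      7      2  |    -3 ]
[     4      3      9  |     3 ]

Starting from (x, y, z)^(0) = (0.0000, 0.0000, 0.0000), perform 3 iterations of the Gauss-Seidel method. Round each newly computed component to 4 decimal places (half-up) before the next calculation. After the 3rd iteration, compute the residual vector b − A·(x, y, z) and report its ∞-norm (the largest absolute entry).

Iteration 1:
  x = (-9 - (-3)·0.0000 - (4)·0.0000) / (11) = -0.8182
  y = (-3 - (4)·-0.8182 - (2)·0.0000) / (7) = 0.0390
  z = (3 - (4)·-0.8182 - (3)·0.0390) / (9) = 0.6840
Iteration 2:
  x = (-9 - (-3)·0.0390 - (4)·0.6840) / (11) = -1.0563
  y = (-3 - (4)·-1.0563 - (2)·0.6840) / (7) = -0.0204
  z = (3 - (4)·-1.0563 - (3)·-0.0204) / (9) = 0.8096
Iteration 3:
  x = (-9 - (-3)·-0.0204 - (4)·0.8096) / (11) = -1.1181
  y = (-3 - (4)·-1.1181 - (2)·0.8096) / (7) = -0.0210
  z = (3 - (4)·-1.1181 - (3)·-0.0210) / (9) = 0.8373
Residual b − A·x = (-0.1131, -0.0552, -0.0003); ∞-norm = 0.1131

0.1131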